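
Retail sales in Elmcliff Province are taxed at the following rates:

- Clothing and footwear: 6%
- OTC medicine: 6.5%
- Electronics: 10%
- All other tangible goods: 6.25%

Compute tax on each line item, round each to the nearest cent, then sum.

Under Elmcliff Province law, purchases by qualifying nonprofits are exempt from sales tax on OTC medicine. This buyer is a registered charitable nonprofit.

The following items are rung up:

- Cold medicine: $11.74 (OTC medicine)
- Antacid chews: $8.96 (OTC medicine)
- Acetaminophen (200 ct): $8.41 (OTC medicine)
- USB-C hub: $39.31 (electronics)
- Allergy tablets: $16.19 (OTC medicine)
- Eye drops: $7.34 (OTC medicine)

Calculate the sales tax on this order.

$3.93

Cold medicine $11.74: OTC medicine, buyer-exempt → 0% → $0.00
Antacid chews $8.96: OTC medicine, buyer-exempt → 0% → $0.00
Acetaminophen (200 ct) $8.41: OTC medicine, buyer-exempt → 0% → $0.00
USB-C hub $39.31: electronics → 10% → $3.93
Allergy tablets $16.19: OTC medicine, buyer-exempt → 0% → $0.00
Eye drops $7.34: OTC medicine, buyer-exempt → 0% → $0.00
Total tax = $3.93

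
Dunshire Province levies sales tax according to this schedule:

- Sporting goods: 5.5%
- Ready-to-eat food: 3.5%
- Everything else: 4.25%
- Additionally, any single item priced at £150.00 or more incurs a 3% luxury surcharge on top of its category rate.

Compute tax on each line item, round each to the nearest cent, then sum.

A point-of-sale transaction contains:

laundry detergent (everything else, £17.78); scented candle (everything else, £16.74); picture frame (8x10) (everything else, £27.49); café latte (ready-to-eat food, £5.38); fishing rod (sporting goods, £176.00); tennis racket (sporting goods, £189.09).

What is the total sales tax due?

Laundry detergent £17.78: everything else → 4.25% → £0.76
Scented candle £16.74: everything else → 4.25% → £0.71
Picture frame (8x10) £27.49: everything else → 4.25% → £1.17
Café latte £5.38: ready-to-eat food → 3.5% → £0.19
Fishing rod £176.00: sporting goods → 5.5% + 3% surcharge = 8.5% → £14.96
Tennis racket £189.09: sporting goods → 5.5% + 3% surcharge = 8.5% → £16.07
Total tax = £0.76 + £0.71 + £1.17 + £0.19 + £14.96 + £16.07 = £33.86

£33.86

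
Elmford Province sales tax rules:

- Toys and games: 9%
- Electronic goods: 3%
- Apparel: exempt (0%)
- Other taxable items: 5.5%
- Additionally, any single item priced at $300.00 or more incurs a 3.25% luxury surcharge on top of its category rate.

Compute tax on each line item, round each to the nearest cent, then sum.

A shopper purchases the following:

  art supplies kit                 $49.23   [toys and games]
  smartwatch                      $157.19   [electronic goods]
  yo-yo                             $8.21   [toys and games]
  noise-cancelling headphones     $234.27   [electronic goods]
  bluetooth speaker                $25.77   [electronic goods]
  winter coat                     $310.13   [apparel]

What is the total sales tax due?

Art supplies kit $49.23: toys and games → 9% → $4.43
Smartwatch $157.19: electronic goods → 3% → $4.72
Yo-yo $8.21: toys and games → 9% → $0.74
Noise-cancelling headphones $234.27: electronic goods → 3% → $7.03
Bluetooth speaker $25.77: electronic goods → 3% → $0.77
Winter coat $310.13: apparel → 0% + 3.25% surcharge = 3.25% → $10.08
Total tax = $4.43 + $4.72 + $0.74 + $7.03 + $0.77 + $10.08 = $27.77

$27.77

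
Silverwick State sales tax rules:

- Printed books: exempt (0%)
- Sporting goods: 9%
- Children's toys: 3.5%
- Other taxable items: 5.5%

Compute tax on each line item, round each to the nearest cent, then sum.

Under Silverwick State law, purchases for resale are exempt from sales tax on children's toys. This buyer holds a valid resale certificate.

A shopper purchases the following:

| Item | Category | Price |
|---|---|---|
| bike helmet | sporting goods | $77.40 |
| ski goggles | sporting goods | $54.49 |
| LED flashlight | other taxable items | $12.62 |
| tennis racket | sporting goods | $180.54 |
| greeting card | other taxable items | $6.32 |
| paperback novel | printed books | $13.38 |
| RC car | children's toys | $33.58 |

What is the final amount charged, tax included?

$407.49

Bike helmet $77.40: sporting goods → 9% → $6.97
Ski goggles $54.49: sporting goods → 9% → $4.90
LED flashlight $12.62: other taxable items → 5.5% → $0.69
Tennis racket $180.54: sporting goods → 9% → $16.25
Greeting card $6.32: other taxable items → 5.5% → $0.35
Paperback novel $13.38: printed books → 0% → $0.00
RC car $33.58: children's toys, buyer-exempt → 0% → $0.00
Subtotal = $378.33; tax = $29.16; total due = $407.49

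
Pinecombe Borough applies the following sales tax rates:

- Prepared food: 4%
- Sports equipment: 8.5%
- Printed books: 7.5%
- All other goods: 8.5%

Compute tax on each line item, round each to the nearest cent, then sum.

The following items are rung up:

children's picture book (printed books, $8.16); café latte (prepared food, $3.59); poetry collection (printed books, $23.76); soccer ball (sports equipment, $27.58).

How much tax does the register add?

Children's picture book $8.16: printed books → 7.5% → $0.61
Café latte $3.59: prepared food → 4% → $0.14
Poetry collection $23.76: printed books → 7.5% → $1.78
Soccer ball $27.58: sports equipment → 8.5% → $2.34
Total tax = $0.61 + $0.14 + $1.78 + $2.34 = $4.87

$4.87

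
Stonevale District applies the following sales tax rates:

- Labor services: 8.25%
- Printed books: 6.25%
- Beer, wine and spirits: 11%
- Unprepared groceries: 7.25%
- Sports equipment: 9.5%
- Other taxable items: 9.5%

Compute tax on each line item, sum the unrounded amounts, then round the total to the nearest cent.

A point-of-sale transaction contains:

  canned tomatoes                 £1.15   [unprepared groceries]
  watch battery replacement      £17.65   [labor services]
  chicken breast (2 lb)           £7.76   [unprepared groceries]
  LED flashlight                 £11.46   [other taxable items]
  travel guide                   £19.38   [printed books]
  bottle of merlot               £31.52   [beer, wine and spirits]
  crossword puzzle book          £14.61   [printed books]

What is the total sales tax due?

Canned tomatoes £1.15: unprepared groceries → 7.25% → £0.083375
Watch battery replacement £17.65: labor services → 8.25% → £1.456125
Chicken breast (2 lb) £7.76: unprepared groceries → 7.25% → £0.5626
LED flashlight £11.46: other taxable items → 9.5% → £1.0887
Travel guide £19.38: printed books → 6.25% → £1.21125
Bottle of merlot £31.52: beer, wine and spirits → 11% → £3.4672
Crossword puzzle book £14.61: printed books → 6.25% → £0.913125
Unrounded tax sum = £8.782375 → £8.78

£8.78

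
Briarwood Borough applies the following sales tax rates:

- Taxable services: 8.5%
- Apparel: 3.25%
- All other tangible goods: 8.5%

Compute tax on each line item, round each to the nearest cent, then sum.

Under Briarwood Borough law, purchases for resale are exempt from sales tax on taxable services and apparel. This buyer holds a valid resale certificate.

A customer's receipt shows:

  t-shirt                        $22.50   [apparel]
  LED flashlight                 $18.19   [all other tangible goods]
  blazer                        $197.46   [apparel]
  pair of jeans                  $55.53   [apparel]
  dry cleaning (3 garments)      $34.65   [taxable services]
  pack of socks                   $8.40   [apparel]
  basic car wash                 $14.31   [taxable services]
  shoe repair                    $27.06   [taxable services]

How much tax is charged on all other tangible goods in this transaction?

$1.55

LED flashlight $18.19: all other tangible goods → 8.5% → $1.55
Tax on all other tangible goods = $1.55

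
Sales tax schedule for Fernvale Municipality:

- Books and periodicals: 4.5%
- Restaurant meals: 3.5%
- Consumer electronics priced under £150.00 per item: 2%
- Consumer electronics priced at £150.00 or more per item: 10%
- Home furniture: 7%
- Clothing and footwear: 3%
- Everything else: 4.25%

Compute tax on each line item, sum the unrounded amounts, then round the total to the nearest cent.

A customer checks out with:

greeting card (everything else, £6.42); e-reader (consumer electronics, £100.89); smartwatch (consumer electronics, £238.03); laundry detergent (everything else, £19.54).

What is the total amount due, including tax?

Greeting card £6.42: everything else → 4.25% → £0.27285
E-reader £100.89: consumer electronics, under £150.00 → 2% → £2.0178
Smartwatch £238.03: consumer electronics, £150.00 or more → 10% → £23.803
Laundry detergent £19.54: everything else → 4.25% → £0.83045
Subtotal = £364.88; unrounded tax = £26.9241 → £26.92; total due = £391.80

£391.80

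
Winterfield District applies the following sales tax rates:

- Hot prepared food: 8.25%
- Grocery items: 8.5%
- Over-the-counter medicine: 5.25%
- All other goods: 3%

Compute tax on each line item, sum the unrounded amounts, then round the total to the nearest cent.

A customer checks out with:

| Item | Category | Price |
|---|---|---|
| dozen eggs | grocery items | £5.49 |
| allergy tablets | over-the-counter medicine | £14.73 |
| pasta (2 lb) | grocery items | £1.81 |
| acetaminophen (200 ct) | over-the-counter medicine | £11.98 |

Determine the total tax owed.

£2.02

Dozen eggs £5.49: grocery items → 8.5% → £0.46665
Allergy tablets £14.73: over-the-counter medicine → 5.25% → £0.773325
Pasta (2 lb) £1.81: grocery items → 8.5% → £0.15385
Acetaminophen (200 ct) £11.98: over-the-counter medicine → 5.25% → £0.62895
Unrounded tax sum = £2.022775 → £2.02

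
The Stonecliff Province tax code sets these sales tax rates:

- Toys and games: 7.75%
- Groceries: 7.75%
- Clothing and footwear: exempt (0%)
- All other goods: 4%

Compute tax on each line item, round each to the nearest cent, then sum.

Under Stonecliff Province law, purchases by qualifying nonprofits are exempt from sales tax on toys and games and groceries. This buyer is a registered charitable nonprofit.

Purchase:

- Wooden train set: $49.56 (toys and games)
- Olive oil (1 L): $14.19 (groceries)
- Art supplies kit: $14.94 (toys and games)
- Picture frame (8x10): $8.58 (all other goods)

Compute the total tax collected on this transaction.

$0.34

Wooden train set $49.56: toys and games, buyer-exempt → 0% → $0.00
Olive oil (1 L) $14.19: groceries, buyer-exempt → 0% → $0.00
Art supplies kit $14.94: toys and games, buyer-exempt → 0% → $0.00
Picture frame (8x10) $8.58: all other goods → 4% → $0.34
Total tax = $0.34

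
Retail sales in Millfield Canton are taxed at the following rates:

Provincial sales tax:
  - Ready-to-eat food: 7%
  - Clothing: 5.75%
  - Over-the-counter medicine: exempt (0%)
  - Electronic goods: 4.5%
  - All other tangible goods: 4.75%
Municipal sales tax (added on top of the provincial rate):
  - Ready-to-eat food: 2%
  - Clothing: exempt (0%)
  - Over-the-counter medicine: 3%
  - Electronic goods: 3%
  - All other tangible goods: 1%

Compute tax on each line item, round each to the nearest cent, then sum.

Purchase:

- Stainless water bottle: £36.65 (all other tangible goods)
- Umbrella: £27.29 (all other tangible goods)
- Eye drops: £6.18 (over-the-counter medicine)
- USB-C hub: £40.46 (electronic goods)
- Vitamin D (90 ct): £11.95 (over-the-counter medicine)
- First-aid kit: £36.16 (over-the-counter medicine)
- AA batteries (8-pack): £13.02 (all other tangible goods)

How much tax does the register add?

£9.09

Stainless water bottle £36.65: all other tangible goods → 4.75% + 1% municipal = 5.75% → £2.11
Umbrella £27.29: all other tangible goods → 4.75% + 1% municipal = 5.75% → £1.57
Eye drops £6.18: over-the-counter medicine → 0% + 3% municipal = 3% → £0.19
USB-C hub £40.46: electronic goods → 4.5% + 3% municipal = 7.5% → £3.03
Vitamin D (90 ct) £11.95: over-the-counter medicine → 0% + 3% municipal = 3% → £0.36
First-aid kit £36.16: over-the-counter medicine → 0% + 3% municipal = 3% → £1.08
AA batteries (8-pack) £13.02: all other tangible goods → 4.75% + 1% municipal = 5.75% → £0.75
Total tax = £2.11 + £1.57 + £0.19 + £3.03 + £0.36 + £1.08 + £0.75 = £9.09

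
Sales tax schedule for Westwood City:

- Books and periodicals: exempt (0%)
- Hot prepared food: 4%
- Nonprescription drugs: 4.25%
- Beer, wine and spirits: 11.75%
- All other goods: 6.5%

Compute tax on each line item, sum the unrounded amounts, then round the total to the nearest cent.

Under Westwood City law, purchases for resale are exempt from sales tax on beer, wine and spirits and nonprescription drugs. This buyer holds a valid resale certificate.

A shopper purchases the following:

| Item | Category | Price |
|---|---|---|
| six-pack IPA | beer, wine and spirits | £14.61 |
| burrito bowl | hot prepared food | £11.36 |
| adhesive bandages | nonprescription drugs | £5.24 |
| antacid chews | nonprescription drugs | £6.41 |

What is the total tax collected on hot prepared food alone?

Burrito bowl £11.36: hot prepared food → 4% → £0.4544
Tax on hot prepared food: unrounded sum = £0.4544 → £0.45

£0.45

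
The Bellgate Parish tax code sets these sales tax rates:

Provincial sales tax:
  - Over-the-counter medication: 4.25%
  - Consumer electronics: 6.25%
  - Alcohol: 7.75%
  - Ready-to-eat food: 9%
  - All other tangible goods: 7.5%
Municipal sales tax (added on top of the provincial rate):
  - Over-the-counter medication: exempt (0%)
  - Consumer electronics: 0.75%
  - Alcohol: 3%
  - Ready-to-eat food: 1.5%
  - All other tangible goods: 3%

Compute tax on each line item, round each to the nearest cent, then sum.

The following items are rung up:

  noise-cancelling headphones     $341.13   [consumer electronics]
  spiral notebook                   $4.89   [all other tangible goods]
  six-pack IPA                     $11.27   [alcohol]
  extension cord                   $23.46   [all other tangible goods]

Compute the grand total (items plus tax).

Noise-cancelling headphones $341.13: consumer electronics → 6.25% + 0.75% municipal = 7% → $23.88
Spiral notebook $4.89: all other tangible goods → 7.5% + 3% municipal = 10.5% → $0.51
Six-pack IPA $11.27: alcohol → 7.75% + 3% municipal = 10.75% → $1.21
Extension cord $23.46: all other tangible goods → 7.5% + 3% municipal = 10.5% → $2.46
Subtotal = $380.75; tax = $28.06; total due = $408.81

$408.81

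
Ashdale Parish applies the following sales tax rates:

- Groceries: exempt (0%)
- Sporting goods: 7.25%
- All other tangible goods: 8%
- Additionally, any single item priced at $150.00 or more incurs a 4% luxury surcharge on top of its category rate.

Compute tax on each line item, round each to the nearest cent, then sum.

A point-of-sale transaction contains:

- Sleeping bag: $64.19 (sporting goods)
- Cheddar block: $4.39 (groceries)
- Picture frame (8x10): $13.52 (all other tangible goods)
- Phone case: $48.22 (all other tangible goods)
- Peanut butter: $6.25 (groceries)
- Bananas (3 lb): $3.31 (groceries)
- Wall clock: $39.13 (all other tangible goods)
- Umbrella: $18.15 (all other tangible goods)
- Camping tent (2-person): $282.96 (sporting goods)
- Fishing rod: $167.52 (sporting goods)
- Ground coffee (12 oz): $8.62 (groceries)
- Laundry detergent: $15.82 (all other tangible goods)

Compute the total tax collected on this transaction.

$66.12

Sleeping bag $64.19: sporting goods → 7.25% → $4.65
Cheddar block $4.39: groceries → 0% → $0.00
Picture frame (8x10) $13.52: all other tangible goods → 8% → $1.08
Phone case $48.22: all other tangible goods → 8% → $3.86
Peanut butter $6.25: groceries → 0% → $0.00
Bananas (3 lb) $3.31: groceries → 0% → $0.00
Wall clock $39.13: all other tangible goods → 8% → $3.13
Umbrella $18.15: all other tangible goods → 8% → $1.45
Camping tent (2-person) $282.96: sporting goods → 7.25% + 4% surcharge = 11.25% → $31.83
Fishing rod $167.52: sporting goods → 7.25% + 4% surcharge = 11.25% → $18.85
Ground coffee (12 oz) $8.62: groceries → 0% → $0.00
Laundry detergent $15.82: all other tangible goods → 8% → $1.27
Total tax = $4.65 + $1.08 + $3.86 + $3.13 + $1.45 + $31.83 + $18.85 + $1.27 = $66.12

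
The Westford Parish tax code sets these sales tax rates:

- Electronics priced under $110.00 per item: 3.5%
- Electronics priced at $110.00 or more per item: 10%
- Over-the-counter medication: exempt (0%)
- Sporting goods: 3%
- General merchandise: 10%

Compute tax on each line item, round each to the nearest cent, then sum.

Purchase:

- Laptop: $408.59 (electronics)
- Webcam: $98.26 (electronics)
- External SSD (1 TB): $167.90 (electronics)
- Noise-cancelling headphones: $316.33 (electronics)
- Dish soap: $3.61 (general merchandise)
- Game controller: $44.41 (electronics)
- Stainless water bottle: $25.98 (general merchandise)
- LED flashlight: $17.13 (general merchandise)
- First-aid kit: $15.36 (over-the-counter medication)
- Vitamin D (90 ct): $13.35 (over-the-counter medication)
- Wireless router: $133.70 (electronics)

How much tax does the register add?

$112.31

Laptop $408.59: electronics, $110.00 or more → 10% → $40.86
Webcam $98.26: electronics, under $110.00 → 3.5% → $3.44
External SSD (1 TB) $167.90: electronics, $110.00 or more → 10% → $16.79
Noise-cancelling headphones $316.33: electronics, $110.00 or more → 10% → $31.63
Dish soap $3.61: general merchandise → 10% → $0.36
Game controller $44.41: electronics, under $110.00 → 3.5% → $1.55
Stainless water bottle $25.98: general merchandise → 10% → $2.60
LED flashlight $17.13: general merchandise → 10% → $1.71
First-aid kit $15.36: over-the-counter medication → 0% → $0.00
Vitamin D (90 ct) $13.35: over-the-counter medication → 0% → $0.00
Wireless router $133.70: electronics, $110.00 or more → 10% → $13.37
Total tax = $40.86 + $3.44 + $16.79 + $31.63 + $0.36 + $1.55 + $2.60 + $1.71 + $13.37 = $112.31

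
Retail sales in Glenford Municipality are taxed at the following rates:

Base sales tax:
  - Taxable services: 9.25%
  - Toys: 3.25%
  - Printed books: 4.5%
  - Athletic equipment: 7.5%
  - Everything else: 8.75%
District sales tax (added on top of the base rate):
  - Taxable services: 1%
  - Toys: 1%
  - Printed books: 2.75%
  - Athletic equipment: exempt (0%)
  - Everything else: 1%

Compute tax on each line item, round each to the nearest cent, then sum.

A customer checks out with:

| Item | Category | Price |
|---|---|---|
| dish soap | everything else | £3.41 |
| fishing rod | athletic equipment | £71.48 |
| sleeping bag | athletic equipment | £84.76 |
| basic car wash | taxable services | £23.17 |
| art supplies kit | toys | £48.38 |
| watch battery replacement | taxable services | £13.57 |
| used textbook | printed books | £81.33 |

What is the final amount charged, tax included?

£349.87

Dish soap £3.41: everything else → 8.75% + 1% district = 9.75% → £0.33
Fishing rod £71.48: athletic equipment → 7.5% + 0% district = 7.5% → £5.36
Sleeping bag £84.76: athletic equipment → 7.5% + 0% district = 7.5% → £6.36
Basic car wash £23.17: taxable services → 9.25% + 1% district = 10.25% → £2.37
Art supplies kit £48.38: toys → 3.25% + 1% district = 4.25% → £2.06
Watch battery replacement £13.57: taxable services → 9.25% + 1% district = 10.25% → £1.39
Used textbook £81.33: printed books → 4.5% + 2.75% district = 7.25% → £5.90
Subtotal = £326.10; tax = £23.77; total due = £349.87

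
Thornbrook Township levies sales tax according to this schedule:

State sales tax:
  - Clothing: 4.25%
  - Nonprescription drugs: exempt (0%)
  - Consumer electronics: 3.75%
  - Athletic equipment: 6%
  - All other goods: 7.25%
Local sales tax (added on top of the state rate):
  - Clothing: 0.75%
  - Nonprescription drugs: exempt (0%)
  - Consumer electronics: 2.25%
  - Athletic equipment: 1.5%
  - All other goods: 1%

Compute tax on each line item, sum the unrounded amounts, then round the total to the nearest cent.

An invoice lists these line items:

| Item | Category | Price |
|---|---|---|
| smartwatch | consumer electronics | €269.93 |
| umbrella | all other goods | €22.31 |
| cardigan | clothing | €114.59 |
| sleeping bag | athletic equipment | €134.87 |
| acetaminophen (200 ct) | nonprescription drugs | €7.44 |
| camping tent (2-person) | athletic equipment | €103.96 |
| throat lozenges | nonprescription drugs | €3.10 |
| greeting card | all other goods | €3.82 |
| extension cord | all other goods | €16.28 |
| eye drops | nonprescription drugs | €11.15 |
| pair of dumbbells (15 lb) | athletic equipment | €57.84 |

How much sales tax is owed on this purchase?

€47.67

Smartwatch €269.93: consumer electronics → 3.75% + 2.25% local = 6% → €16.1958
Umbrella €22.31: all other goods → 7.25% + 1% local = 8.25% → €1.840575
Cardigan €114.59: clothing → 4.25% + 0.75% local = 5% → €5.7295
Sleeping bag €134.87: athletic equipment → 6% + 1.5% local = 7.5% → €10.11525
Acetaminophen (200 ct) €7.44: nonprescription drugs → 0% + 0% local = 0% → €0.00
Camping tent (2-person) €103.96: athletic equipment → 6% + 1.5% local = 7.5% → €7.797
Throat lozenges €3.10: nonprescription drugs → 0% + 0% local = 0% → €0.00
Greeting card €3.82: all other goods → 7.25% + 1% local = 8.25% → €0.31515
Extension cord €16.28: all other goods → 7.25% + 1% local = 8.25% → €1.3431
Eye drops €11.15: nonprescription drugs → 0% + 0% local = 0% → €0.00
Pair of dumbbells (15 lb) €57.84: athletic equipment → 6% + 1.5% local = 7.5% → €4.338
Unrounded tax sum = €47.674375 → €47.67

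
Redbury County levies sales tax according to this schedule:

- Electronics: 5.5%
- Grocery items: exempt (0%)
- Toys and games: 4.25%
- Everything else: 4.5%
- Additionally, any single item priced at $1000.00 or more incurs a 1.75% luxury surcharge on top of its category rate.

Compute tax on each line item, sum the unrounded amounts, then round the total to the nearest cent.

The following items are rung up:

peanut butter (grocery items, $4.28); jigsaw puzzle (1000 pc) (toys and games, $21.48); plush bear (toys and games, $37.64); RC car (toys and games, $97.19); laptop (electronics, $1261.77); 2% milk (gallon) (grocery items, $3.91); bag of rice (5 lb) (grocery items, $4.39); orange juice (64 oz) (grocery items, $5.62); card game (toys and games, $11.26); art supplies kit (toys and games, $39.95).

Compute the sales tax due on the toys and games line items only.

Jigsaw puzzle (1000 pc) $21.48: toys and games → 4.25% → $0.9129
Plush bear $37.64: toys and games → 4.25% → $1.5997
RC car $97.19: toys and games → 4.25% → $4.130575
Card game $11.26: toys and games → 4.25% → $0.47855
Art supplies kit $39.95: toys and games → 4.25% → $1.697875
Tax on toys and games: unrounded sum = $8.8196 → $8.82

$8.82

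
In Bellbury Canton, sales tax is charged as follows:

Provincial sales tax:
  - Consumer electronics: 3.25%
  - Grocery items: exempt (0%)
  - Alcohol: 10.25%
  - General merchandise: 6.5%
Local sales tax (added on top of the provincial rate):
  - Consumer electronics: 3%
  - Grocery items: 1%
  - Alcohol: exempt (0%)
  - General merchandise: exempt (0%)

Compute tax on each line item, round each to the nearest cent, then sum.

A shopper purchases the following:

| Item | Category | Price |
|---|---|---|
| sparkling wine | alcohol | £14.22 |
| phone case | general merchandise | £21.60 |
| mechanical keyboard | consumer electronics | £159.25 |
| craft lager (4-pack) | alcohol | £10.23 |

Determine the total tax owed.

Sparkling wine £14.22: alcohol → 10.25% + 0% local = 10.25% → £1.46
Phone case £21.60: general merchandise → 6.5% + 0% local = 6.5% → £1.40
Mechanical keyboard £159.25: consumer electronics → 3.25% + 3% local = 6.25% → £9.95
Craft lager (4-pack) £10.23: alcohol → 10.25% + 0% local = 10.25% → £1.05
Total tax = £1.46 + £1.40 + £9.95 + £1.05 = £13.86

£13.86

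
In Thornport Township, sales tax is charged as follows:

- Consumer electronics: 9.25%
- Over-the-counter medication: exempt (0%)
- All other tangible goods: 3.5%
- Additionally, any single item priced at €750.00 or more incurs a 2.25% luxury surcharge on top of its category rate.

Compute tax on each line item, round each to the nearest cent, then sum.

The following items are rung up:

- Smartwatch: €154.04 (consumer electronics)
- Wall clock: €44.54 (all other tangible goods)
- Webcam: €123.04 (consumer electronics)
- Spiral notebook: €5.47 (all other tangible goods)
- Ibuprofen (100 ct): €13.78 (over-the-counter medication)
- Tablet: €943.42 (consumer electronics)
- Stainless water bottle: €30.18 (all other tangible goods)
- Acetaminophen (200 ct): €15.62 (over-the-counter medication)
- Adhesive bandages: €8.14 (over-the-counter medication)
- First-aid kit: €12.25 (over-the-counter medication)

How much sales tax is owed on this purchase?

€136.93

Smartwatch €154.04: consumer electronics → 9.25% → €14.25
Wall clock €44.54: all other tangible goods → 3.5% → €1.56
Webcam €123.04: consumer electronics → 9.25% → €11.38
Spiral notebook €5.47: all other tangible goods → 3.5% → €0.19
Ibuprofen (100 ct) €13.78: over-the-counter medication → 0% → €0.00
Tablet €943.42: consumer electronics → 9.25% + 2.25% surcharge = 11.5% → €108.49
Stainless water bottle €30.18: all other tangible goods → 3.5% → €1.06
Acetaminophen (200 ct) €15.62: over-the-counter medication → 0% → €0.00
Adhesive bandages €8.14: over-the-counter medication → 0% → €0.00
First-aid kit €12.25: over-the-counter medication → 0% → €0.00
Total tax = €14.25 + €1.56 + €11.38 + €0.19 + €108.49 + €1.06 = €136.93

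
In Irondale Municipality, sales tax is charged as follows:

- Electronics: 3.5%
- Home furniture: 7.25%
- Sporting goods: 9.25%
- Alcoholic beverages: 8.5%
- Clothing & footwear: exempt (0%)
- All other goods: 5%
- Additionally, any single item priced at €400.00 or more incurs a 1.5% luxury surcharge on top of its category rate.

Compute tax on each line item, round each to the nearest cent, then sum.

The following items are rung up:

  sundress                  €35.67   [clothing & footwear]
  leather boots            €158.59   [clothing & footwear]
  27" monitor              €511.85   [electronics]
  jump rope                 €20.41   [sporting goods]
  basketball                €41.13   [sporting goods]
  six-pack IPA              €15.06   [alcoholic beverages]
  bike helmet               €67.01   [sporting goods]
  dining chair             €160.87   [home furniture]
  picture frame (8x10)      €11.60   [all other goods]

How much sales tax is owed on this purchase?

Sundress €35.67: clothing & footwear → 0% → €0.00
Leather boots €158.59: clothing & footwear → 0% → €0.00
27" monitor €511.85: electronics → 3.5% + 1.5% surcharge = 5% → €25.59
Jump rope €20.41: sporting goods → 9.25% → €1.89
Basketball €41.13: sporting goods → 9.25% → €3.80
Six-pack IPA €15.06: alcoholic beverages → 8.5% → €1.28
Bike helmet €67.01: sporting goods → 9.25% → €6.20
Dining chair €160.87: home furniture → 7.25% → €11.66
Picture frame (8x10) €11.60: all other goods → 5% → €0.58
Total tax = €25.59 + €1.89 + €3.80 + €1.28 + €6.20 + €11.66 + €0.58 = €51.00

€51.00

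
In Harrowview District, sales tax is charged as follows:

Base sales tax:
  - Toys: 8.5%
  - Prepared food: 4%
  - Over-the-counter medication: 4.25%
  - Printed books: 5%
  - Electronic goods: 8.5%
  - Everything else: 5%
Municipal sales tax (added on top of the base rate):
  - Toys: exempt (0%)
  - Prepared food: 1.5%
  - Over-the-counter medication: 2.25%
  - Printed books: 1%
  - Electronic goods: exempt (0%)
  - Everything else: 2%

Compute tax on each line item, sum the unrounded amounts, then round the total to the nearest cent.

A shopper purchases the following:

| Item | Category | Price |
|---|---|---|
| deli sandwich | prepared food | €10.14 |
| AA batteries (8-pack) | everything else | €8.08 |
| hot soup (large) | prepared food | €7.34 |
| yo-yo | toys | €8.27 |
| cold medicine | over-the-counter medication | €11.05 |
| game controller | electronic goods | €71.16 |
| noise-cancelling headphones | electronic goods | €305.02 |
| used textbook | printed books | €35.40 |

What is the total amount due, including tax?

€493.51

Deli sandwich €10.14: prepared food → 4% + 1.5% municipal = 5.5% → €0.5577
AA batteries (8-pack) €8.08: everything else → 5% + 2% municipal = 7% → €0.5656
Hot soup (large) €7.34: prepared food → 4% + 1.5% municipal = 5.5% → €0.4037
Yo-yo €8.27: toys → 8.5% + 0% municipal = 8.5% → €0.70295
Cold medicine €11.05: over-the-counter medication → 4.25% + 2.25% municipal = 6.5% → €0.71825
Game controller €71.16: electronic goods → 8.5% + 0% municipal = 8.5% → €6.0486
Noise-cancelling headphones €305.02: electronic goods → 8.5% + 0% municipal = 8.5% → €25.9267
Used textbook €35.40: printed books → 5% + 1% municipal = 6% → €2.124
Subtotal = €456.46; unrounded tax = €37.0475 → €37.05; total due = €493.51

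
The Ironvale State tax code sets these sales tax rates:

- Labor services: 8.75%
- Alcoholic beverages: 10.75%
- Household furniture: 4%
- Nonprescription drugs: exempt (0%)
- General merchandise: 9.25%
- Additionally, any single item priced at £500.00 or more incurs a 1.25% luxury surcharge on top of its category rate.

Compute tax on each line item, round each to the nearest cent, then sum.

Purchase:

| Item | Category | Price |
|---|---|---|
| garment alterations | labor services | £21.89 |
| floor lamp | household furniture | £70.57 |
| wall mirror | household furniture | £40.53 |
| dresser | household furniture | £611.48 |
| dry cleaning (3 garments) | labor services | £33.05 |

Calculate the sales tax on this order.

£41.35

Garment alterations £21.89: labor services → 8.75% → £1.92
Floor lamp £70.57: household furniture → 4% → £2.82
Wall mirror £40.53: household furniture → 4% → £1.62
Dresser £611.48: household furniture → 4% + 1.25% surcharge = 5.25% → £32.10
Dry cleaning (3 garments) £33.05: labor services → 8.75% → £2.89
Total tax = £1.92 + £2.82 + £1.62 + £32.10 + £2.89 = £41.35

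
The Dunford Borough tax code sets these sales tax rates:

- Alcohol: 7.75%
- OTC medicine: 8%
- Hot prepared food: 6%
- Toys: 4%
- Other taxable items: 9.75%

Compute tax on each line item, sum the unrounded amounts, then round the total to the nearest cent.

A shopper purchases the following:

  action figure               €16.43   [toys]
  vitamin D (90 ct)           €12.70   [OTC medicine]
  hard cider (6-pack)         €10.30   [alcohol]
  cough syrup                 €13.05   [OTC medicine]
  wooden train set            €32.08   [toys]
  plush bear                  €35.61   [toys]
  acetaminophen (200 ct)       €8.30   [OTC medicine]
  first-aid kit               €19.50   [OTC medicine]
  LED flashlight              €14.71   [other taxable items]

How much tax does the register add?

Action figure €16.43: toys → 4% → €0.6572
Vitamin D (90 ct) €12.70: OTC medicine → 8% → €1.016
Hard cider (6-pack) €10.30: alcohol → 7.75% → €0.79825
Cough syrup €13.05: OTC medicine → 8% → €1.044
Wooden train set €32.08: toys → 4% → €1.2832
Plush bear €35.61: toys → 4% → €1.4244
Acetaminophen (200 ct) €8.30: OTC medicine → 8% → €0.664
First-aid kit €19.50: OTC medicine → 8% → €1.56
LED flashlight €14.71: other taxable items → 9.75% → €1.434225
Unrounded tax sum = €9.881275 → €9.88

€9.88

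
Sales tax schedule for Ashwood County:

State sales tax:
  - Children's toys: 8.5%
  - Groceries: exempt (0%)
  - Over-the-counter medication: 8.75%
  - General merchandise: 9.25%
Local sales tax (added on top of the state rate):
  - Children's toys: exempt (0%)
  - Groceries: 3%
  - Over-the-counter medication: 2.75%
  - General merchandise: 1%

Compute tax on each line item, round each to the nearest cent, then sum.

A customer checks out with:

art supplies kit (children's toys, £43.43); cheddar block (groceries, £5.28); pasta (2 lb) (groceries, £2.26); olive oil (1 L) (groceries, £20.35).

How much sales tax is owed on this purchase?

£4.53

Art supplies kit £43.43: children's toys → 8.5% + 0% local = 8.5% → £3.69
Cheddar block £5.28: groceries → 0% + 3% local = 3% → £0.16
Pasta (2 lb) £2.26: groceries → 0% + 3% local = 3% → £0.07
Olive oil (1 L) £20.35: groceries → 0% + 3% local = 3% → £0.61
Total tax = £3.69 + £0.16 + £0.07 + £0.61 = £4.53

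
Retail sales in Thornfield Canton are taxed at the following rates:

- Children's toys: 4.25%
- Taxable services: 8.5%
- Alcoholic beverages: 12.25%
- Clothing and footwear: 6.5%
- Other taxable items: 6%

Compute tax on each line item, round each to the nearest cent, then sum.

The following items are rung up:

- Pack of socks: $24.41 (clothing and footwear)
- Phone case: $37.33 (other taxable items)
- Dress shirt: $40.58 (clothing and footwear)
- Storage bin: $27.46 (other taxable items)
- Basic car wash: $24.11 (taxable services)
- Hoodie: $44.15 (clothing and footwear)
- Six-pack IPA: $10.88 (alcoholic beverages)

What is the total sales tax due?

$14.37

Pack of socks $24.41: clothing and footwear → 6.5% → $1.59
Phone case $37.33: other taxable items → 6% → $2.24
Dress shirt $40.58: clothing and footwear → 6.5% → $2.64
Storage bin $27.46: other taxable items → 6% → $1.65
Basic car wash $24.11: taxable services → 8.5% → $2.05
Hoodie $44.15: clothing and footwear → 6.5% → $2.87
Six-pack IPA $10.88: alcoholic beverages → 12.25% → $1.33
Total tax = $1.59 + $2.24 + $2.64 + $1.65 + $2.05 + $2.87 + $1.33 = $14.37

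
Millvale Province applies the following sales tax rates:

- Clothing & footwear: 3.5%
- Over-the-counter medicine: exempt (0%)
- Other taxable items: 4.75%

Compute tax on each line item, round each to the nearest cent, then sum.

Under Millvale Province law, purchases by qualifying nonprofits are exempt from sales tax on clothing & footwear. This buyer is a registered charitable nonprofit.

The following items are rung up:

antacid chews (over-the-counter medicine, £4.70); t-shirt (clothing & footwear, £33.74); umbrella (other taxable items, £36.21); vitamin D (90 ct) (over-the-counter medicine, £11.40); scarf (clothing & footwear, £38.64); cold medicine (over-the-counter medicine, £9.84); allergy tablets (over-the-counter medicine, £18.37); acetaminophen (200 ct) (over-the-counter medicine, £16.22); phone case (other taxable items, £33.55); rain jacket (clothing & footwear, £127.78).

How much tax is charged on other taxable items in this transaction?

Umbrella £36.21: other taxable items → 4.75% → £1.72
Phone case £33.55: other taxable items → 4.75% → £1.59
Tax on other taxable items = £1.72 + £1.59 = £3.31

£3.31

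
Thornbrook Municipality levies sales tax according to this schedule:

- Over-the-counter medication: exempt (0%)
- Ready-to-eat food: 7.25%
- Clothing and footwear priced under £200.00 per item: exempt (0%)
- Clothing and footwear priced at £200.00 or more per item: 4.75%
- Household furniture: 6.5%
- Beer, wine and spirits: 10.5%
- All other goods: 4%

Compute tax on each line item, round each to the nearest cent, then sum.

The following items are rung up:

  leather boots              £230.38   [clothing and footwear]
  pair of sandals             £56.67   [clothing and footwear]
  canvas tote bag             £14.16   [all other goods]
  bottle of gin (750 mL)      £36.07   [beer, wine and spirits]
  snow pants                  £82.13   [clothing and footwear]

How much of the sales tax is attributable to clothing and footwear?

£10.94

Leather boots £230.38: clothing and footwear, £200.00 or more → 4.75% → £10.94
Pair of sandals £56.67: clothing and footwear, under £200.00 → 0% → £0.00
Snow pants £82.13: clothing and footwear, under £200.00 → 0% → £0.00
Tax on clothing and footwear = £10.94 + £0.00 + £0.00 = £10.94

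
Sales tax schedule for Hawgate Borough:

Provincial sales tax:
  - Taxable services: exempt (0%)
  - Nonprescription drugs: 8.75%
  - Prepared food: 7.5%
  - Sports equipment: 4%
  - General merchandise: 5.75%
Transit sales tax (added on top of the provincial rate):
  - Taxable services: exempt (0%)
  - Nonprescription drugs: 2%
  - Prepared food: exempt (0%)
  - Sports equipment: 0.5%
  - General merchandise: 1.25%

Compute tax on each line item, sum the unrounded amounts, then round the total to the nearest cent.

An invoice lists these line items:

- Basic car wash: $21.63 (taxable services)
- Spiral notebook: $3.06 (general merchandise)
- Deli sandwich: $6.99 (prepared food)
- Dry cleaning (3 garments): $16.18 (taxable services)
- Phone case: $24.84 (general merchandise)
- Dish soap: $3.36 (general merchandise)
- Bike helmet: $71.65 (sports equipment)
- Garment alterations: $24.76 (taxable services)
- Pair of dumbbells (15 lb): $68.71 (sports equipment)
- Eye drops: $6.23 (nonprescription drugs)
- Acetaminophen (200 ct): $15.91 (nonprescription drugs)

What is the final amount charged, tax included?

Basic car wash $21.63: taxable services → 0% + 0% transit = 0% → $0.00
Spiral notebook $3.06: general merchandise → 5.75% + 1.25% transit = 7% → $0.2142
Deli sandwich $6.99: prepared food → 7.5% + 0% transit = 7.5% → $0.52425
Dry cleaning (3 garments) $16.18: taxable services → 0% + 0% transit = 0% → $0.00
Phone case $24.84: general merchandise → 5.75% + 1.25% transit = 7% → $1.7388
Dish soap $3.36: general merchandise → 5.75% + 1.25% transit = 7% → $0.2352
Bike helmet $71.65: sports equipment → 4% + 0.5% transit = 4.5% → $3.22425
Garment alterations $24.76: taxable services → 0% + 0% transit = 0% → $0.00
Pair of dumbbells (15 lb) $68.71: sports equipment → 4% + 0.5% transit = 4.5% → $3.09195
Eye drops $6.23: nonprescription drugs → 8.75% + 2% transit = 10.75% → $0.669725
Acetaminophen (200 ct) $15.91: nonprescription drugs → 8.75% + 2% transit = 10.75% → $1.710325
Subtotal = $263.32; unrounded tax = $11.4087 → $11.41; total due = $274.73

$274.73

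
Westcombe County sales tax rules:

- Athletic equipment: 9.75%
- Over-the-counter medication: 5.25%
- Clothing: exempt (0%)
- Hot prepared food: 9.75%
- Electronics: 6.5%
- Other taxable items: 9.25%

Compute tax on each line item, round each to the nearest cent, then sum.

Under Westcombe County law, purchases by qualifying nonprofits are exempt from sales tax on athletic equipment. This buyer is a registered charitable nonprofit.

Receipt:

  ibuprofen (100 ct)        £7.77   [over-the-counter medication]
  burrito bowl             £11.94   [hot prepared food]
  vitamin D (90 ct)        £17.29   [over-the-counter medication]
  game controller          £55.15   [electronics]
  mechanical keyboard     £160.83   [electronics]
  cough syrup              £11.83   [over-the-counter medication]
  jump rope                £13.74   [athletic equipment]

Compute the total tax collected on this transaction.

Ibuprofen (100 ct) £7.77: over-the-counter medication → 5.25% → £0.41
Burrito bowl £11.94: hot prepared food → 9.75% → £1.16
Vitamin D (90 ct) £17.29: over-the-counter medication → 5.25% → £0.91
Game controller £55.15: electronics → 6.5% → £3.58
Mechanical keyboard £160.83: electronics → 6.5% → £10.45
Cough syrup £11.83: over-the-counter medication → 5.25% → £0.62
Jump rope £13.74: athletic equipment, buyer-exempt → 0% → £0.00
Total tax = £0.41 + £1.16 + £0.91 + £3.58 + £10.45 + £0.62 = £17.13

£17.13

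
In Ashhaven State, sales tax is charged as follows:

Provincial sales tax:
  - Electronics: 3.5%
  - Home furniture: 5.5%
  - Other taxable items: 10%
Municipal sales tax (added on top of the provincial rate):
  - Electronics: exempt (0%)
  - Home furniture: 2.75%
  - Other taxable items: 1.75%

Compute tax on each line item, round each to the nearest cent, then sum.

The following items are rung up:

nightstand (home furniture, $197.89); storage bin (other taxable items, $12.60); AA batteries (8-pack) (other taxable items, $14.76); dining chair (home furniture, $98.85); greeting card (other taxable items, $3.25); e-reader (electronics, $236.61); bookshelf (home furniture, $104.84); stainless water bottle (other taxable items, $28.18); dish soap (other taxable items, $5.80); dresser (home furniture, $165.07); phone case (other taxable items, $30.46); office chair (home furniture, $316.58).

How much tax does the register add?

$92.32

Nightstand $197.89: home furniture → 5.5% + 2.75% municipal = 8.25% → $16.33
Storage bin $12.60: other taxable items → 10% + 1.75% municipal = 11.75% → $1.48
AA batteries (8-pack) $14.76: other taxable items → 10% + 1.75% municipal = 11.75% → $1.73
Dining chair $98.85: home furniture → 5.5% + 2.75% municipal = 8.25% → $8.16
Greeting card $3.25: other taxable items → 10% + 1.75% municipal = 11.75% → $0.38
E-reader $236.61: electronics → 3.5% + 0% municipal = 3.5% → $8.28
Bookshelf $104.84: home furniture → 5.5% + 2.75% municipal = 8.25% → $8.65
Stainless water bottle $28.18: other taxable items → 10% + 1.75% municipal = 11.75% → $3.31
Dish soap $5.80: other taxable items → 10% + 1.75% municipal = 11.75% → $0.68
Dresser $165.07: home furniture → 5.5% + 2.75% municipal = 8.25% → $13.62
Phone case $30.46: other taxable items → 10% + 1.75% municipal = 11.75% → $3.58
Office chair $316.58: home furniture → 5.5% + 2.75% municipal = 8.25% → $26.12
Total tax = $16.33 + $1.48 + $1.73 + $8.16 + $0.38 + $8.28 + $8.65 + $3.31 + $0.68 + $13.62 + $3.58 + $26.12 = $92.32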